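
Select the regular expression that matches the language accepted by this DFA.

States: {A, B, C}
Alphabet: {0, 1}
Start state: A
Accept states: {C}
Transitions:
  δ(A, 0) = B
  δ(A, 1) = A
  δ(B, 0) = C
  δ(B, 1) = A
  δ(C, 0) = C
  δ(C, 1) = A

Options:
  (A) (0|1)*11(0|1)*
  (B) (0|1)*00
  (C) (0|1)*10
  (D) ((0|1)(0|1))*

Check each option against the DFA on short strings; one disagreement eliminates an option:
  (A) (0|1)*11(0|1)*: on '00' the DFA goes A → B → C and accepts (C ∈ Accept), but the regex does not match it → eliminate
  (B) (0|1)*00: agrees with the DFA on every string of length ≤ 6
  (C) (0|1)*10: on '00' the DFA goes A → B → C and accepts (C ∈ Accept), but the regex does not match it → eliminate
  (D) ((0|1)(0|1))*: on ε the DFA stays in A and rejects (A ∉ Accept), but the regex matches it → eliminate
Only (B) is consistent with the DFA.
(B) (0|1)*00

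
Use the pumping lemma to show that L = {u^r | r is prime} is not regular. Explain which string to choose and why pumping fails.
Assume L is regular with pumping length p. Idea: pumping by a suitable count produces a composite length.
Let q be a prime with q ≥ p and choose s = u^q ∈ L. By the pumping lemma, s = xyz with |xy| ≤ p, |y| = k ≥ 1. Take i = q+1: |xy^(q+1)z| = q + q·k = q(1+k). Since q ≥ 2 and 1+k ≥ 2, q(1+k) is composite, so xy^(q+1)z ∉ L.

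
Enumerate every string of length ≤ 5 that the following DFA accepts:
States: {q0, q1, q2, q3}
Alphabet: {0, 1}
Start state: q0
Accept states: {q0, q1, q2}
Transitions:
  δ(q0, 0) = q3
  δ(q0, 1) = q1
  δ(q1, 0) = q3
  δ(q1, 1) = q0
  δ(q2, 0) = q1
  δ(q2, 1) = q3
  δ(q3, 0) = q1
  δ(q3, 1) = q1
ε, 1, 00, 01, 11, 001, 011, 100, 101, 111, 0000, 0001, 0011, 0100, 0101, 0111, 1001, 1011, 1100, 1101, 1111, 00001, 00011, 00100, 00101, 00111, 01001, 01011, 01100, 01101, 01111, 10000, 10001, 10011, 10100, 10101, 10111, 11001, 11011, 11100, 11101, 11111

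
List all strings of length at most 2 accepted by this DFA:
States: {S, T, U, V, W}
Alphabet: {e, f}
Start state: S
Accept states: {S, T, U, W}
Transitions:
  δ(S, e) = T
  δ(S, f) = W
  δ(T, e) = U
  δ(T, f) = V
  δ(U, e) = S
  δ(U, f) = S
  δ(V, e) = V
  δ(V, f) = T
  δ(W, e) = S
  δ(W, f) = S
ε, e, f, ee, fe, ff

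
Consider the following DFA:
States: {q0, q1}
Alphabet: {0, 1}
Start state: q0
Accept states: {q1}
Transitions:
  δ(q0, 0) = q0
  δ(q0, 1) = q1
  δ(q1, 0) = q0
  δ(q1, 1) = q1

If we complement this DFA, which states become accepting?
Complement accept states = All states \ Original accept states
= {q0, q1} \ {q1}
{q0}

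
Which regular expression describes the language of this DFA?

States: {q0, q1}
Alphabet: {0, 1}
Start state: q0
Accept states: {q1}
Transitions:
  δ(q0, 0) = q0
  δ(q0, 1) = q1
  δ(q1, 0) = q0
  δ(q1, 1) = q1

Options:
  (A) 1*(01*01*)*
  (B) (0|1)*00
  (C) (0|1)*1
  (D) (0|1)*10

Check each option against the DFA on short strings; one disagreement eliminates an option:
  (A) 1*(01*01*)*: on ε the DFA stays in q0 and rejects (q0 ∉ Accept), but the regex matches it → eliminate
  (B) (0|1)*00: on '1' the DFA goes q0 → q1 and accepts (q1 ∈ Accept), but the regex does not match it → eliminate
  (C) (0|1)*1: agrees with the DFA on every string of length ≤ 6
  (D) (0|1)*10: on '1' the DFA goes q0 → q1 and accepts (q1 ∈ Accept), but the regex does not match it → eliminate
Only (C) is consistent with the DFA.
(C) (0|1)*1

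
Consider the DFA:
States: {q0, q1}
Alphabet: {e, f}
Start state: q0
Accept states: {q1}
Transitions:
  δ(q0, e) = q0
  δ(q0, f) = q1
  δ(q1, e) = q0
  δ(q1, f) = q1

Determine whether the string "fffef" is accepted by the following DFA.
Processing string "fffef":
  q0 --f--> q1
  q1 --f--> q1
  q1 --f--> q1
  q1 --e--> q0
  q0 --f--> q1
Final state: q1
Accept states: {q1}
Yes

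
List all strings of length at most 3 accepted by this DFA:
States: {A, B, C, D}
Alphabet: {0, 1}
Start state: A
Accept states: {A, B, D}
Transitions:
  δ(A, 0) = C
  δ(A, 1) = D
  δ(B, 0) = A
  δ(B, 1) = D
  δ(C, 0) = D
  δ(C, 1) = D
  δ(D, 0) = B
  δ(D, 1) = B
ε, 1, 00, 01, 10, 11, 000, 001, 010, 011, 100, 101, 110, 111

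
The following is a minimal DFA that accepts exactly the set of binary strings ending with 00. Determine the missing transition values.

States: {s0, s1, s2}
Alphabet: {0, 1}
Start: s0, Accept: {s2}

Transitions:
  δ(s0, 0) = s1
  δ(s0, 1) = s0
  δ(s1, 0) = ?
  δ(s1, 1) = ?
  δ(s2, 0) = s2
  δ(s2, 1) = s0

From the language and accept set, identify what each state tracks — s0: last symbol not 0; s1: one trailing 0; s2: two trailing 0's.
Each missing δ(q, a) is the state matching the new tracked value after reading a.
δ(s1, 0) = s2; δ(s1, 1) = s0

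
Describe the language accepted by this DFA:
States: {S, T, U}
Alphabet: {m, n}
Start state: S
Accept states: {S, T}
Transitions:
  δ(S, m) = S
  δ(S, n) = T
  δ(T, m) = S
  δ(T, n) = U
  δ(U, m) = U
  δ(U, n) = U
Testing a few strings:
  'n' → accept
  'nmmm' → accept
  'mmmn' → accept
  'nnmn' → reject
State roles: S=last symbol not n (ok); T=last symbol n (ok); U=saw nn (dead)
All strings over {m,n} with no two consecutive n's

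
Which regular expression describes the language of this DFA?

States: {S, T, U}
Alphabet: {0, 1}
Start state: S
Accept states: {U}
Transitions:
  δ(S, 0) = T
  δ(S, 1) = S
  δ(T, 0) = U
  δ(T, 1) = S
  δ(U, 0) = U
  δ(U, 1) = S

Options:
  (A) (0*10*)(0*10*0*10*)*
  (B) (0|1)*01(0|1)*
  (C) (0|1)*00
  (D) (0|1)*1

Check each option against the DFA on short strings; one disagreement eliminates an option:
  (A) (0*10*)(0*10*0*10*)*: on '1' the DFA goes S → S and rejects (S ∉ Accept), but the regex matches it → eliminate
  (B) (0|1)*01(0|1)*: on '00' the DFA goes S → T → U and accepts (U ∈ Accept), but the regex does not match it → eliminate
  (C) (0|1)*00: agrees with the DFA on every string of length ≤ 6
  (D) (0|1)*1: on '1' the DFA goes S → S and rejects (S ∉ Accept), but the regex matches it → eliminate
Only (C) is consistent with the DFA.
(C) (0|1)*00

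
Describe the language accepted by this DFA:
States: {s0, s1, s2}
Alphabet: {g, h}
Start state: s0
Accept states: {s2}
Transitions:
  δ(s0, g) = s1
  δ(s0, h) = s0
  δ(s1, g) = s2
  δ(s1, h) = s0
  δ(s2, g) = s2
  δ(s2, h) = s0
Testing a few strings:
  'hg' → reject
  'h' → reject
  'ggg' → accept
  'ghgg' → accept
State roles: s0=last symbol not g; s1=one trailing g; s2=two trailing g's
All strings over {g,h} ending with gg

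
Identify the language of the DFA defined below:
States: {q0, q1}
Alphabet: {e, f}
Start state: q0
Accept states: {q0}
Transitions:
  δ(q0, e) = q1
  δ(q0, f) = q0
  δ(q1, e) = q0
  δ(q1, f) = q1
Testing a few strings:
  'f' → accept
  'fee' → accept
  'ffe' → reject
  'e' → reject
State roles: q0=even number of e's so far; q1=odd number of e's so far
All strings over {e,f} with an even number of e's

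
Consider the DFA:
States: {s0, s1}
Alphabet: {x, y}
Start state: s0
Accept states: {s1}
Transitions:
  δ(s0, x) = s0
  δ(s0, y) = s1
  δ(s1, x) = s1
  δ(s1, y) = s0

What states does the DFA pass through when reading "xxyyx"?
read 'x': s0 → s0
  read 'x': s0 → s0
  read 'y': s0 → s1
  read 'y': s1 → s0
  read 'x': s0 → s0
s0 -> s0 -> s0 -> s1 -> s0 -> s0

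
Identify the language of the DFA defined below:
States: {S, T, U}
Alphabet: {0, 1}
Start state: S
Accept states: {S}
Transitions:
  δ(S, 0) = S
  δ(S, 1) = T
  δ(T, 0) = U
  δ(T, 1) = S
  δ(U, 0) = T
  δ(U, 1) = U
Testing a few strings:
  '0100' → reject
  '011' → accept
  '01' → reject
  '0110' → accept
State roles: S=value ≡ 0 (mod 3); T=value ≡ 1 (mod 3); U=value ≡ 2 (mod 3)
All binary strings representing a multiple of 3 (read in base 2; leading zeros allowed and ε counts as 0)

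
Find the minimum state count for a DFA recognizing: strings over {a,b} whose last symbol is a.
By Myhill–Nerode, count the distinguishable equivalence classes: 2^1 = 2 classes — the DFA must remember the last 1 symbol read; every pair of distinct length-1 suffixes is distinguishable by some continuation.
2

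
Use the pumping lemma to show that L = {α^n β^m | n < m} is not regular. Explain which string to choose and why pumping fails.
Assume L is regular with pumping length p. Idea: pumping up the α-block makes the α-count reach the β-count.
Choose s = α^p β^(p+1) ∈ L. By the pumping lemma, s = xyz with |xy| ≤ p, |y| > 0, so y = α^k with k ≥ 1. Then xy²z = α^(p+k) β^(p+1). Since p+k ≥ p+1, the number of α's is no longer strictly less than the number of β's, so xy²z ∉ L.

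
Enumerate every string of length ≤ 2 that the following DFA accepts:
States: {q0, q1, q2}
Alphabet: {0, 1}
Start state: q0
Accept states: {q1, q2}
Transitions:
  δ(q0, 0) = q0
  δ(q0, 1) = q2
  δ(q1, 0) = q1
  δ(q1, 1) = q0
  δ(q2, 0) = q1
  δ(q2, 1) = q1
1, 01, 10, 11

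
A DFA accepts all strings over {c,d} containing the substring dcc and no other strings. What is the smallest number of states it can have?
By Myhill–Nerode, count the distinguishable equivalence classes: 4 classes — one per longest suffix of the input that is a prefix of 'dcc' (lengths 0 through 2), plus an absorbing 'already seen dcc' class.
4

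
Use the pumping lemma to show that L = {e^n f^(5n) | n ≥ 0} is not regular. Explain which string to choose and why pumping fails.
Assume L is regular with pumping length p. Idea: pumping the e-block breaks the 1:5 ratio.
Choose s = e^p f^(5p) (length 6p ≥ p). By the pumping lemma, s = xyz with |xy| ≤ p, |y| > 0, so y = e^k with k ≥ 1. Then xy²z = e^(p+k) f^(5p). For this to be in L we would need 5p = 5(p+k), i.e. 5k = 0, contradicting k ≥ 1. So xy²z ∉ L.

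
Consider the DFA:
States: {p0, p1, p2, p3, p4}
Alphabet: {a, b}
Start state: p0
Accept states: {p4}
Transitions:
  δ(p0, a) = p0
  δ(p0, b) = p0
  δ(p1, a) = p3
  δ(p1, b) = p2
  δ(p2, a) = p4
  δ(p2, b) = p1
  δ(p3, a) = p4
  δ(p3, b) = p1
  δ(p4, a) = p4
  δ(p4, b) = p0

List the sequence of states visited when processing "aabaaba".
read 'a': p0 → p0
  read 'a': p0 → p0
  read 'b': p0 → p0
  read 'a': p0 → p0
  read 'a': p0 → p0
  read 'b': p0 → p0
  read 'a': p0 → p0
p0 -> p0 -> p0 -> p0 -> p0 -> p0 -> p0 -> p0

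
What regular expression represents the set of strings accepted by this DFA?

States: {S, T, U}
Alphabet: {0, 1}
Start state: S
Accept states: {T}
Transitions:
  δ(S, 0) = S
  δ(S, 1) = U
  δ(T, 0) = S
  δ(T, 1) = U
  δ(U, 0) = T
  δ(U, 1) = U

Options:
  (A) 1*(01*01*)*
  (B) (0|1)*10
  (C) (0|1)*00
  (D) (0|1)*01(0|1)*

Check each option against the DFA on short strings; one disagreement eliminates an option:
  (A) 1*(01*01*)*: on ε the DFA stays in S and rejects (S ∉ Accept), but the regex matches it → eliminate
  (B) (0|1)*10: agrees with the DFA on every string of length ≤ 6
  (C) (0|1)*00: on '00' the DFA goes S → S → S and rejects (S ∉ Accept), but the regex matches it → eliminate
  (D) (0|1)*01(0|1)*: on '01' the DFA goes S → S → U and rejects (U ∉ Accept), but the regex matches it → eliminate
Only (B) is consistent with the DFA.
(B) (0|1)*10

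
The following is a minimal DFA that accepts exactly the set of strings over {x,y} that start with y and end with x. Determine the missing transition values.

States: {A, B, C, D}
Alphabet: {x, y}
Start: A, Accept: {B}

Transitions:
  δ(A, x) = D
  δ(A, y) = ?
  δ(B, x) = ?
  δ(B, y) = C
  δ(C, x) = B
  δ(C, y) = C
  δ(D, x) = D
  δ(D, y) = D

From the language and accept set, identify what each state tracks — A: no input read; B: started with y, last symbol x; C: started with y, last symbol y; D: started with x (dead).
Each missing δ(q, a) is the state matching the new tracked value after reading a.
δ(A, y) = C; δ(B, x) = B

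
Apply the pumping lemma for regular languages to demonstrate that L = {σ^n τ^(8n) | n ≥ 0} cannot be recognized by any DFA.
Assume L is regular with pumping length p. Idea: pumping the σ-block breaks the 1:8 ratio.
Choose s = σ^p τ^(8p) (length 9p ≥ p). By the pumping lemma, s = xyz with |xy| ≤ p, |y| > 0, so y = σ^k with k ≥ 1. Then xy²z = σ^(p+k) τ^(8p). For this to be in L we would need 8p = 8(p+k), i.e. 8k = 0, contradicting k ≥ 1. So xy²z ∉ L.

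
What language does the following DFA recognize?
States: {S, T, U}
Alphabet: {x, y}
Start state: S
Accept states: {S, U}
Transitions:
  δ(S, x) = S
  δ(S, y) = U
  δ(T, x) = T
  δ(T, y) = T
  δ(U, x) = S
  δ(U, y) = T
Testing a few strings:
  'xxxy' → accept
  'xyx' → accept
  'yxxx' → accept
  'x' → accept
State roles: S=last symbol not y (ok); T=saw yy (dead); U=last symbol y (ok)
All strings over {x,y} with no two consecutive y's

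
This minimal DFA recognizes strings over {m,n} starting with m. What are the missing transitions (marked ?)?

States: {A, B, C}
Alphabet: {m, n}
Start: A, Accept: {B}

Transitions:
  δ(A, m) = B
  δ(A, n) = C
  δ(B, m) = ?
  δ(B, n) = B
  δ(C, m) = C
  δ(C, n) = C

From the language and accept set, identify what each state tracks — A: no input read; B: started with m; C: started with n (dead).
Each missing δ(q, a) is the state matching the new tracked value after reading a.
δ(B, m) = B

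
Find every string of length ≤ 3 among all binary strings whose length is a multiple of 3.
ε, 000, 001, 010, 011, 100, 101, 110, 111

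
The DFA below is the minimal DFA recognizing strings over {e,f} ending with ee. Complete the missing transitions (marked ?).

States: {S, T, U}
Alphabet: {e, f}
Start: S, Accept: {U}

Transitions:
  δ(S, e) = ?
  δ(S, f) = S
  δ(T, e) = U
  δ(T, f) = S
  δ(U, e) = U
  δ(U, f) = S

From the language and accept set, identify what each state tracks — S: last symbol not e; T: one trailing e; U: two trailing e's.
Each missing δ(q, a) is the state matching the new tracked value after reading a.
δ(S, e) = T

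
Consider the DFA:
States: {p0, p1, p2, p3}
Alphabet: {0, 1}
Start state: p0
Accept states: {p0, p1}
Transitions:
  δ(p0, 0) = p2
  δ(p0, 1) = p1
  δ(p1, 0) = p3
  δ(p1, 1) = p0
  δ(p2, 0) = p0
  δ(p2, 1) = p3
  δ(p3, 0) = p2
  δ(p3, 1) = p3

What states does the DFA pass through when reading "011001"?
read '0': p0 → p2
  read '1': p2 → p3
  read '1': p3 → p3
  read '0': p3 → p2
  read '0': p2 → p0
  read '1': p0 → p1
p0 -> p2 -> p3 -> p3 -> p2 -> p0 -> p1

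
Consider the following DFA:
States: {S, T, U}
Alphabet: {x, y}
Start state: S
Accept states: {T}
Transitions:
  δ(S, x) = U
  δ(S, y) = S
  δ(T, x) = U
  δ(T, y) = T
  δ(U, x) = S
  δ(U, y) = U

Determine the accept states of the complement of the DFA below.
Complement accept states = All states \ Original accept states
= {S, T, U} \ {T}
{S, U}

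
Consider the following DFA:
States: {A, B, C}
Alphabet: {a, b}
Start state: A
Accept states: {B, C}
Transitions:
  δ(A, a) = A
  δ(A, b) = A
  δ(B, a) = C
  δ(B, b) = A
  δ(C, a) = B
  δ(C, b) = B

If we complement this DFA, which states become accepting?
Complement accept states = All states \ Original accept states
= {A, B, C} \ {B, C}
{A}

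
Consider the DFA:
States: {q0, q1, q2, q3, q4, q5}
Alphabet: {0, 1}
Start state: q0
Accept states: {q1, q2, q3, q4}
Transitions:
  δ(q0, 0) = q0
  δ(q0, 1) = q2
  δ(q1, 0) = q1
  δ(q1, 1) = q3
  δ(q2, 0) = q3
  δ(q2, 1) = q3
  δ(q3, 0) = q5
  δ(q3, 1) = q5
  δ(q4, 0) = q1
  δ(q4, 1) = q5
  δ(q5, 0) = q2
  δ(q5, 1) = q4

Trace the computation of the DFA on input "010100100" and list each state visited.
read '0': q0 → q0
  read '1': q0 → q2
  read '0': q2 → q3
  read '1': q3 → q5
  read '0': q5 → q2
  read '0': q2 → q3
  read '1': q3 → q5
  read '0': q5 → q2
  read '0': q2 → q3
q0 -> q0 -> q2 -> q3 -> q5 -> q2 -> q3 -> q5 -> q2 -> q3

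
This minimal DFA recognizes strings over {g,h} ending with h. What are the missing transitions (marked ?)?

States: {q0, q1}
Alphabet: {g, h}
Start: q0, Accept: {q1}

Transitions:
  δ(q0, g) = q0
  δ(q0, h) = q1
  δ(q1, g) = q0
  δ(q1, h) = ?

From the language and accept set, identify what each state tracks — q0: last symbol not h; q1: last symbol is h.
Each missing δ(q, a) is the state matching the new tracked value after reading a.
δ(q1, h) = q1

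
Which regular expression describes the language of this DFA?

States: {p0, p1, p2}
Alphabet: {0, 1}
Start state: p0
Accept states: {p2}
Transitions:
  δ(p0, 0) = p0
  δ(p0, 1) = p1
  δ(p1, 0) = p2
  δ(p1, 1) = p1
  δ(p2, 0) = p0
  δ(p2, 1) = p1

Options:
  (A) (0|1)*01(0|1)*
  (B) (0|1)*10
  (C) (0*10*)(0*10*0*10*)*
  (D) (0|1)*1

Check each option against the DFA on short strings; one disagreement eliminates an option:
  (A) (0|1)*01(0|1)*: on '01' the DFA goes p0 → p0 → p1 and rejects (p1 ∉ Accept), but the regex matches it → eliminate
  (B) (0|1)*10: agrees with the DFA on every string of length ≤ 6
  (C) (0*10*)(0*10*0*10*)*: on '1' the DFA goes p0 → p1 and rejects (p1 ∉ Accept), but the regex matches it → eliminate
  (D) (0|1)*1: on '1' the DFA goes p0 → p1 and rejects (p1 ∉ Accept), but the regex matches it → eliminate
Only (B) is consistent with the DFA.
(B) (0|1)*10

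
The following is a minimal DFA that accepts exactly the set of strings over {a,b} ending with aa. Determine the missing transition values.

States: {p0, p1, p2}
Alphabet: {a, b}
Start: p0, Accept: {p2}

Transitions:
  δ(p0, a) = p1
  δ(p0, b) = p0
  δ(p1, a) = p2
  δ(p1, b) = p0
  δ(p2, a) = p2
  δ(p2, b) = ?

From the language and accept set, identify what each state tracks — p0: last symbol not a; p1: one trailing a; p2: two trailing a's.
Each missing δ(q, a) is the state matching the new tracked value after reading a.
δ(p2, b) = p0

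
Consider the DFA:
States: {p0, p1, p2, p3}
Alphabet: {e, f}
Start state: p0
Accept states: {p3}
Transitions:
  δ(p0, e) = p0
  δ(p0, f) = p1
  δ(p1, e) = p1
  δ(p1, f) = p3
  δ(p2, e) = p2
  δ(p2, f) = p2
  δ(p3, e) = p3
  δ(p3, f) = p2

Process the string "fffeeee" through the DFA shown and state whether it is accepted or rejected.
Processing string "fffeeee":
  p0 --f--> p1
  p1 --f--> p3
  p3 --f--> p2
  p2 --e--> p2
  p2 --e--> p2
  p2 --e--> p2
  p2 --e--> p2
Final state: p2
Accept states: {p3}
No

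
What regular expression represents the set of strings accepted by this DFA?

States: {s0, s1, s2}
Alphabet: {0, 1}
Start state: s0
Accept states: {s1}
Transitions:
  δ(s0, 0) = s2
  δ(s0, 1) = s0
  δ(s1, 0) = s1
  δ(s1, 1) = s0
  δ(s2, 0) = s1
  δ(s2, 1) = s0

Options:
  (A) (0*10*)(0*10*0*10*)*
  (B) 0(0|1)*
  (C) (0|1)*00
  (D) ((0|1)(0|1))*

Check each option against the DFA on short strings; one disagreement eliminates an option:
  (A) (0*10*)(0*10*0*10*)*: on '1' the DFA goes s0 → s0 and rejects (s0 ∉ Accept), but the regex matches it → eliminate
  (B) 0(0|1)*: on '0' the DFA goes s0 → s2 and rejects (s2 ∉ Accept), but the regex matches it → eliminate
  (C) (0|1)*00: agrees with the DFA on every string of length ≤ 6
  (D) ((0|1)(0|1))*: on ε the DFA stays in s0 and rejects (s0 ∉ Accept), but the regex matches it → eliminate
Only (C) is consistent with the DFA.
(C) (0|1)*00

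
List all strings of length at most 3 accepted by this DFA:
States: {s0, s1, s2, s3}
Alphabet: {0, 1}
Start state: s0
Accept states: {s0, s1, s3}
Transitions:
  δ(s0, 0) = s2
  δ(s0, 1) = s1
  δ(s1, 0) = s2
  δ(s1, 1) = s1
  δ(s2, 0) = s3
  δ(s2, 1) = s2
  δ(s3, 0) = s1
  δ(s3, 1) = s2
ε, 1, 00, 11, 000, 010, 100, 111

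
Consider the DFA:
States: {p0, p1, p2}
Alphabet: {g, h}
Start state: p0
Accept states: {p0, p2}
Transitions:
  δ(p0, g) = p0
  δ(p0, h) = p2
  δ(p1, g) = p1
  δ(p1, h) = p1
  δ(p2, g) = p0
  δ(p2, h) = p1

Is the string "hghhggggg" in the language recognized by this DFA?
Processing string "hghhggggg":
  p0 --h--> p2
  p2 --g--> p0
  p0 --h--> p2
  p2 --h--> p1
  p1 --g--> p1
  p1 --g--> p1
  p1 --g--> p1
  p1 --g--> p1
  p1 --g--> p1
Final state: p1
Accept states: {p0, p2}
No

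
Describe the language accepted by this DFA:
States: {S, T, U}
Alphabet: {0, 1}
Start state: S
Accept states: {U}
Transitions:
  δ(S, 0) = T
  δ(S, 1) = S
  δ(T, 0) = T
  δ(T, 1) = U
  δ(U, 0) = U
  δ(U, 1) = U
Testing a few strings:
  '1101' → accept
  '0010' → accept
  '01' → accept
  '0100' → accept
State roles: S=no 0 seen yet; T=seen a 0, waiting for 1; U=substring 01 seen
All binary strings containing the substring 01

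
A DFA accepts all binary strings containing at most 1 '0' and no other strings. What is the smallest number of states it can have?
By Myhill–Nerode, count the distinguishable equivalence classes: 3 classes — having seen 0, 1, or >1 copies of '0'; counts 0 through 1 are accepting and >1 is dead.
3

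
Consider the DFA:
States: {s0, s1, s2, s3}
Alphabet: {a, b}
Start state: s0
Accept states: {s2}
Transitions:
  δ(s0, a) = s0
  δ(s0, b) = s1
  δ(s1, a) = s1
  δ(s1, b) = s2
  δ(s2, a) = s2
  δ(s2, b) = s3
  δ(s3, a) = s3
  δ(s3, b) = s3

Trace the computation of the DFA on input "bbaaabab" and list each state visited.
read 'b': s0 → s1
  read 'b': s1 → s2
  read 'a': s2 → s2
  read 'a': s2 → s2
  read 'a': s2 → s2
  read 'b': s2 → s3
  read 'a': s3 → s3
  read 'b': s3 → s3
s0 -> s1 -> s2 -> s2 -> s2 -> s2 -> s3 -> s3 -> s3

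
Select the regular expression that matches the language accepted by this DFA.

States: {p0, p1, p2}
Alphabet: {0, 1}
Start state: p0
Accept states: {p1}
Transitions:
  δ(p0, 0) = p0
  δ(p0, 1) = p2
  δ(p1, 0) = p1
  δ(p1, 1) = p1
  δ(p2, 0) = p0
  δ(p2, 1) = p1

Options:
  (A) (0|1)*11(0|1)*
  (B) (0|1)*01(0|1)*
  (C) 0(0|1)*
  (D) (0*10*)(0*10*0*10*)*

Check each option against the DFA on short strings; one disagreement eliminates an option:
  (A) (0|1)*11(0|1)*: agrees with the DFA on every string of length ≤ 6
  (B) (0|1)*01(0|1)*: on '01' the DFA goes p0 → p0 → p2 and rejects (p2 ∉ Accept), but the regex matches it → eliminate
  (C) 0(0|1)*: on '0' the DFA goes p0 → p0 and rejects (p0 ∉ Accept), but the regex matches it → eliminate
  (D) (0*10*)(0*10*0*10*)*: on '1' the DFA goes p0 → p2 and rejects (p2 ∉ Accept), but the regex matches it → eliminate
Only (A) is consistent with the DFA.
(A) (0|1)*11(0|1)*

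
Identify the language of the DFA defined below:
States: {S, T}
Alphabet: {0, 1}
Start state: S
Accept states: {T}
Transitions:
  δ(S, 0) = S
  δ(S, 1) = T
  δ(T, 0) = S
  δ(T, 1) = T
Testing a few strings:
  '001' → accept
  '01' → accept
  '0' → reject
  '000' → reject
State roles: S=last symbol not 1; T=last symbol is 1
All binary strings ending with 1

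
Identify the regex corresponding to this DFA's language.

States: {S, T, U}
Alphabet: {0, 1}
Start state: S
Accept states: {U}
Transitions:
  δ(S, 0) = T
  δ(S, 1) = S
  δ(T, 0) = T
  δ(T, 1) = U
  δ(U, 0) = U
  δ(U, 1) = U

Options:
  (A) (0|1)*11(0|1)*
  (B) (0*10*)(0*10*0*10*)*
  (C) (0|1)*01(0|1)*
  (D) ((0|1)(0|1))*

Check each option against the DFA on short strings; one disagreement eliminates an option:
  (A) (0|1)*11(0|1)*: on '01' the DFA goes S → T → U and accepts (U ∈ Accept), but the regex does not match it → eliminate
  (B) (0*10*)(0*10*0*10*)*: on '1' the DFA goes S → S and rejects (S ∉ Accept), but the regex matches it → eliminate
  (C) (0|1)*01(0|1)*: agrees with the DFA on every string of length ≤ 6
  (D) ((0|1)(0|1))*: on ε the DFA stays in S and rejects (S ∉ Accept), but the regex matches it → eliminate
Only (C) is consistent with the DFA.
(C) (0|1)*01(0|1)*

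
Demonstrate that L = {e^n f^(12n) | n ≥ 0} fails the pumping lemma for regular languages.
Assume L is regular with pumping length p. Idea: pumping the e-block breaks the 1:12 ratio.
Choose s = e^p f^(12p) (length 13p ≥ p). By the pumping lemma, s = xyz with |xy| ≤ p, |y| > 0, so y = e^k with k ≥ 1. Then xy²z = e^(p+k) f^(12p). For this to be in L we would need 12p = 12(p+k), i.e. 12k = 0, contradicting k ≥ 1. So xy²z ∉ L.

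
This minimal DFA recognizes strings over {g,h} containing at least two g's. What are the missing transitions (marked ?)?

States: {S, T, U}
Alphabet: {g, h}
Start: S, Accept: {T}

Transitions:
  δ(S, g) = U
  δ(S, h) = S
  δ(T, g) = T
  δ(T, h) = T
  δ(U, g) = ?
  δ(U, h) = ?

From the language and accept set, identify what each state tracks — S: zero g's seen; T: ≥ two g's seen; U: one g seen.
Each missing δ(q, a) is the state matching the new tracked value after reading a.
δ(U, g) = T; δ(U, h) = U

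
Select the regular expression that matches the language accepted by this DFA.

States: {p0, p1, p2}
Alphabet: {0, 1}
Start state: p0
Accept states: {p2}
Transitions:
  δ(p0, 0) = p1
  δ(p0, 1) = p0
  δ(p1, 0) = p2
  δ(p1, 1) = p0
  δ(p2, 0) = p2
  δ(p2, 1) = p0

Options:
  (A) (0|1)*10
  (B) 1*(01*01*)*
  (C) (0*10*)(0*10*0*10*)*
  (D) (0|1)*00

Check each option against the DFA on short strings; one disagreement eliminates an option:
  (A) (0|1)*10: on '00' the DFA goes p0 → p1 → p2 and accepts (p2 ∈ Accept), but the regex does not match it → eliminate
  (B) 1*(01*01*)*: on ε the DFA stays in p0 and rejects (p0 ∉ Accept), but the regex matches it → eliminate
  (C) (0*10*)(0*10*0*10*)*: on '1' the DFA goes p0 → p0 and rejects (p0 ∉ Accept), but the regex matches it → eliminate
  (D) (0|1)*00: agrees with the DFA on every string of length ≤ 6
Only (D) is consistent with the DFA.
(D) (0|1)*00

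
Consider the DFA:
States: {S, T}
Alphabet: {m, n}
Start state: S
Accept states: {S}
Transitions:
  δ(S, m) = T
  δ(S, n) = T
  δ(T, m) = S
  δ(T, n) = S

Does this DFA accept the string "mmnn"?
Processing string "mmnn":
  S --m--> T
  T --m--> S
  S --n--> T
  T --n--> S
Final state: S
Accept states: {S}
Yes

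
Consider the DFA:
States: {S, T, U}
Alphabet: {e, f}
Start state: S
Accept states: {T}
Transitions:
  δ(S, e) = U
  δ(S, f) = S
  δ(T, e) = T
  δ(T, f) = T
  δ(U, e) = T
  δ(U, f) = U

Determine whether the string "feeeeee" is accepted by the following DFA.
Processing string "feeeeee":
  S --f--> S
  S --e--> U
  U --e--> T
  T --e--> T
  T --e--> T
  T --e--> T
  T --e--> T
Final state: T
Accept states: {T}
Yes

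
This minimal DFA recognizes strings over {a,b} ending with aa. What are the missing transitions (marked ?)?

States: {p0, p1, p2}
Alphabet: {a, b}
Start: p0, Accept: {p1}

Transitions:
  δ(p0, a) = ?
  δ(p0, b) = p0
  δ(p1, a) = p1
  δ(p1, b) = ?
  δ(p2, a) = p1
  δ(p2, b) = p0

From the language and accept set, identify what each state tracks — p0: last symbol not a; p1: two trailing a's; p2: one trailing a.
Each missing δ(q, a) is the state matching the new tracked value after reading a.
δ(p0, a) = p2; δ(p1, b) = p0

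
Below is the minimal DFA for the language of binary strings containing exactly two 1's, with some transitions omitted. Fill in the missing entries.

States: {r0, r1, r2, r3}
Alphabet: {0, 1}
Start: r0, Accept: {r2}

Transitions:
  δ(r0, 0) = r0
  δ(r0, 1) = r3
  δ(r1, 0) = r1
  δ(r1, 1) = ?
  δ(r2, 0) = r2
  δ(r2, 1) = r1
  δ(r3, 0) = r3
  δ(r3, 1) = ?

From the language and accept set, identify what each state tracks — r0: zero 1's; r1: ≥ three 1's (dead); r2: two 1's; r3: one 1.
Each missing δ(q, a) is the state matching the new tracked value after reading a.
δ(r1, 1) = r1; δ(r3, 1) = r2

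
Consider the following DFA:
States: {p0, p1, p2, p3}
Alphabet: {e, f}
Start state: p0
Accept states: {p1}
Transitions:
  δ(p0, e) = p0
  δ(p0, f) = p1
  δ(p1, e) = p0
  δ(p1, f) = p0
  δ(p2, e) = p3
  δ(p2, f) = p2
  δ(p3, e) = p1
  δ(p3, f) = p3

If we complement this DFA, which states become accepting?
Complement accept states = All states \ Original accept states
= {p0, p1, p2, p3} \ {p1}
{p0, p2, p3}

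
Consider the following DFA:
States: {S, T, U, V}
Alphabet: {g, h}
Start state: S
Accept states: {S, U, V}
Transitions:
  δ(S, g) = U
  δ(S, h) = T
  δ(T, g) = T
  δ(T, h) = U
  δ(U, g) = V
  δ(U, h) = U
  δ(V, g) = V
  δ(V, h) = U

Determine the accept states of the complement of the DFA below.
Complement accept states = All states \ Original accept states
= {S, T, U, V} \ {S, U, V}
{T}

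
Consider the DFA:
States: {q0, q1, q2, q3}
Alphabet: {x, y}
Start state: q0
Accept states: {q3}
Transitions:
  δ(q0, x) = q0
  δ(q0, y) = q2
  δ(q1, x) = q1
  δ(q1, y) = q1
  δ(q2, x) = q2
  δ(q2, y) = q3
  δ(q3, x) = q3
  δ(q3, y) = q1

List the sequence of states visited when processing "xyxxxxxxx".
read 'x': q0 → q0
  read 'y': q0 → q2
  read 'x': q2 → q2
  read 'x': q2 → q2
  read 'x': q2 → q2
  read 'x': q2 → q2
  read 'x': q2 → q2
  read 'x': q2 → q2
  read 'x': q2 → q2
q0 -> q0 -> q2 -> q2 -> q2 -> q2 -> q2 -> q2 -> q2 -> q2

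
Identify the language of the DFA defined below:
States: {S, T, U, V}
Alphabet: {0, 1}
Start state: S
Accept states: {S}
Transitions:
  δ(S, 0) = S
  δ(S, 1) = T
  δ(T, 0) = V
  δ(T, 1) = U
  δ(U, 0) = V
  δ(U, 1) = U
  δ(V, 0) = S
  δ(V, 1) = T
Testing a few strings:
  '10' → reject
  '1' → reject
  '0' → accept
  '1100' → accept
State roles: S=value ≡ 0 (mod 4); T=value ≡ 1 (mod 4); U=value ≡ 3 (mod 4); V=value ≡ 2 (mod 4)
All binary strings representing a multiple of 4 (read in base 2; leading zeros allowed and ε counts as 0)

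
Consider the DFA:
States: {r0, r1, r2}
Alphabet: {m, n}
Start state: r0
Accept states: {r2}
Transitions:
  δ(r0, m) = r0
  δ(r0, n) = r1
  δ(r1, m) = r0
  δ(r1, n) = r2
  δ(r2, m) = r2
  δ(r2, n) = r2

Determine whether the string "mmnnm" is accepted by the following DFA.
Processing string "mmnnm":
  r0 --m--> r0
  r0 --m--> r0
  r0 --n--> r1
  r1 --n--> r2
  r2 --m--> r2
Final state: r2
Accept states: {r2}
Yes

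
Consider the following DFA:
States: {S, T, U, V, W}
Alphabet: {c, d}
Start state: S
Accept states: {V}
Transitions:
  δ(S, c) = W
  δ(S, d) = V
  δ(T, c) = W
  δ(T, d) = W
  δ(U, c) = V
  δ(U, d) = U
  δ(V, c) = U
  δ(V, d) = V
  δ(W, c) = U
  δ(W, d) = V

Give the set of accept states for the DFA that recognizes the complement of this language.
Complement accept states = All states \ Original accept states
= {S, T, U, V, W} \ {V}
{S, T, U, W}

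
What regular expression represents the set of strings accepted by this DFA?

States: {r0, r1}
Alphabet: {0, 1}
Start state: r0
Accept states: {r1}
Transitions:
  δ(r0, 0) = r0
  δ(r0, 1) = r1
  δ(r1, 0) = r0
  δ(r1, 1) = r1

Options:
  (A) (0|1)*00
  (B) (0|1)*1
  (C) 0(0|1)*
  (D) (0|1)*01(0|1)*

Check each option against the DFA on short strings; one disagreement eliminates an option:
  (A) (0|1)*00: on '1' the DFA goes r0 → r1 and accepts (r1 ∈ Accept), but the regex does not match it → eliminate
  (B) (0|1)*1: agrees with the DFA on every string of length ≤ 6
  (C) 0(0|1)*: on '0' the DFA goes r0 → r0 and rejects (r0 ∉ Accept), but the regex matches it → eliminate
  (D) (0|1)*01(0|1)*: on '1' the DFA goes r0 → r1 and accepts (r1 ∈ Accept), but the regex does not match it → eliminate
Only (B) is consistent with the DFA.
(B) (0|1)*1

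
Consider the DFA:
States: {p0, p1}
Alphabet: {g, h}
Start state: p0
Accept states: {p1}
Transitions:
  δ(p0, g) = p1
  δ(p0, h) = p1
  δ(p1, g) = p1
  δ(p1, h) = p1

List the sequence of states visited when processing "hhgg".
read 'h': p0 → p1
  read 'h': p1 → p1
  read 'g': p1 → p1
  read 'g': p1 → p1
p0 -> p1 -> p1 -> p1 -> p1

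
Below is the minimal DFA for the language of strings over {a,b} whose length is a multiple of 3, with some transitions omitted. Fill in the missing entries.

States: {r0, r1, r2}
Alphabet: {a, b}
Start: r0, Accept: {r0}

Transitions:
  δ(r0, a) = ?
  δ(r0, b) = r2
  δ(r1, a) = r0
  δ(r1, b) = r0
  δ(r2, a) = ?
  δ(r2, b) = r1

From the language and accept set, identify what each state tracks — r0: length ≡ 0 (mod 3); r1: length ≡ 2 (mod 3); r2: length ≡ 1 (mod 3).
Each missing δ(q, a) is the state matching the new tracked value after reading a.
δ(r0, a) = r2; δ(r2, a) = r1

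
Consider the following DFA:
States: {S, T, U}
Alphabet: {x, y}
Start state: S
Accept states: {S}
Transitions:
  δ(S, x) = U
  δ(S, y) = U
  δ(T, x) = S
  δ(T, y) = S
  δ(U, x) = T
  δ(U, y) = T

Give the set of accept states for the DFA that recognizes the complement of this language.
Complement accept states = All states \ Original accept states
= {S, T, U} \ {S}
{T, U}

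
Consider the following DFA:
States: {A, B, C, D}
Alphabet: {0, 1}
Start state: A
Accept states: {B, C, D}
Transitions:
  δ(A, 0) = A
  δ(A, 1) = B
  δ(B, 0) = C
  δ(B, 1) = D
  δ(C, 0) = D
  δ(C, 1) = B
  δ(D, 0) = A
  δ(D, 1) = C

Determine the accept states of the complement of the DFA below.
Complement accept states = All states \ Original accept states
= {A, B, C, D} \ {B, C, D}
{A}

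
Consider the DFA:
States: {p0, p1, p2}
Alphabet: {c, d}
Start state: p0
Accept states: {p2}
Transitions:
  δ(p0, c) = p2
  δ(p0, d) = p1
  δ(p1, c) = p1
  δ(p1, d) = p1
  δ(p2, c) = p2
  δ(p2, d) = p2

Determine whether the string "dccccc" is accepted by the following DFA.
Processing string "dccccc":
  p0 --d--> p1
  p1 --c--> p1
  p1 --c--> p1
  p1 --c--> p1
  p1 --c--> p1
  p1 --c--> p1
Final state: p1
Accept states: {p2}
No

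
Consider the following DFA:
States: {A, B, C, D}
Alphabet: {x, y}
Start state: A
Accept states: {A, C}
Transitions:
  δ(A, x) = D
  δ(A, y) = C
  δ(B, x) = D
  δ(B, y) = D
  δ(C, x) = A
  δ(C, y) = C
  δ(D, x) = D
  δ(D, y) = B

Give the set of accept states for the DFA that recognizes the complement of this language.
Complement accept states = All states \ Original accept states
= {A, B, C, D} \ {A, C}
{B, D}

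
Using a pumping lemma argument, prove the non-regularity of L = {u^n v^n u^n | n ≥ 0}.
Assume L is regular with pumping length p. Idea: pumping the first u-block unbalances it against the other two.
Choose s = u^p v^p u^p ∈ L (|s| = 3p ≥ p). By the pumping lemma, s = xyz with |xy| ≤ p, |y| > 0, so y = u^k with k ≥ 1, inside the first u-block. Then xy²z = u^(p+k) v^p u^p. The first block has length p+k ≠ p, so the three block lengths are no longer equal and xy²z ∉ L.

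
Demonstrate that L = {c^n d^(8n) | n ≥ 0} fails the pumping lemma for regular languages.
Assume L is regular with pumping length p. Idea: pumping the c-block breaks the 1:8 ratio.
Choose s = c^p d^(8p) (length 9p ≥ p). By the pumping lemma, s = xyz with |xy| ≤ p, |y| > 0, so y = c^k with k ≥ 1. Then xy²z = c^(p+k) d^(8p). For this to be in L we would need 8p = 8(p+k), i.e. 8k = 0, contradicting k ≥ 1. So xy²z ∉ L.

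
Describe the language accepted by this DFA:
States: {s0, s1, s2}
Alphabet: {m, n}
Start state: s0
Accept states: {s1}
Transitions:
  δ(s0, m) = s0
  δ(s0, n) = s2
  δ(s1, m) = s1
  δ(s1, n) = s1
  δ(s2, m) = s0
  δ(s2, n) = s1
Testing a few strings:
  'mnmn' → reject
  'nmm' → reject
  'nmn' → reject
  'mnnm' → accept
State roles: s0=no progress toward nn; s1=substring nn seen; s2=one trailing n
All strings over {m,n} containing the substring nn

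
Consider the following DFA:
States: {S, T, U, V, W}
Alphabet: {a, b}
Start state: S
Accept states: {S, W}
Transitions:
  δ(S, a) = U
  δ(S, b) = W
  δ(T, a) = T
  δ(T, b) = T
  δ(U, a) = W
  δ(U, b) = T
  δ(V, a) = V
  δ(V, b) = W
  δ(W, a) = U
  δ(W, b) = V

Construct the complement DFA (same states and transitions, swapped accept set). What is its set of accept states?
Complement accept states = All states \ Original accept states
= {S, T, U, V, W} \ {S, W}
{T, U, V}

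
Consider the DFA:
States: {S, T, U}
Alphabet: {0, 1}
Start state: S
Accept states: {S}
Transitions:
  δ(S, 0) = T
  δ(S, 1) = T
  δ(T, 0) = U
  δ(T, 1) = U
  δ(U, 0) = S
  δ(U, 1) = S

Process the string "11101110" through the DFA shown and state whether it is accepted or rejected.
Processing string "11101110":
  S --1--> T
  T --1--> U
  U --1--> S
  S --0--> T
  T --1--> U
  U --1--> S
  S --1--> T
  T --0--> U
Final state: U
Accept states: {S}
No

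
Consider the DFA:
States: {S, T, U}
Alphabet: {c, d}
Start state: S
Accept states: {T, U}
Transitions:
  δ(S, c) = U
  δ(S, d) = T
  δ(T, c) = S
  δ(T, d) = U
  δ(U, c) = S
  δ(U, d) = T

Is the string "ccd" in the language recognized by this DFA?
Processing string "ccd":
  S --c--> U
  U --c--> S
  S --d--> T
Final state: T
Accept states: {T, U}
Yes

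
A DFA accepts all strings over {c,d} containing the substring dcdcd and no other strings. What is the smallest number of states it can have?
By Myhill–Nerode, count the distinguishable equivalence classes: 6 classes — one per longest suffix of the input that is a prefix of 'dcdcd' (lengths 0 through 4), plus an absorbing 'already seen dcdcd' class.
6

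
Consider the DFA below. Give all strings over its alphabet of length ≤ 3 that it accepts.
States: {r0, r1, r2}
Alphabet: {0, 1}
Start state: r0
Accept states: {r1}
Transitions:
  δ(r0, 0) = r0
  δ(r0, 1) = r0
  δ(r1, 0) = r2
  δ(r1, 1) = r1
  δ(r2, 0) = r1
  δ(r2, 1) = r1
None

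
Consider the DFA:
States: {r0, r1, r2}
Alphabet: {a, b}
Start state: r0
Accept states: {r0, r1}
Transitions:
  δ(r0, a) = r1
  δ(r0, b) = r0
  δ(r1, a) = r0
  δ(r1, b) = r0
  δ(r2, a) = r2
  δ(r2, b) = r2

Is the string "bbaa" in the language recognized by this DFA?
Processing string "bbaa":
  r0 --b--> r0
  r0 --b--> r0
  r0 --a--> r1
  r1 --a--> r0
Final state: r0
Accept states: {r0, r1}
Yes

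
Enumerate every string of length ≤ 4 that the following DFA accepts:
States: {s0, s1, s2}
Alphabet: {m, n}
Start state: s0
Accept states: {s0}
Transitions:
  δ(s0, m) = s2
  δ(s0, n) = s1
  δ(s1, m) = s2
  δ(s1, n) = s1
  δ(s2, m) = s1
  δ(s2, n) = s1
ε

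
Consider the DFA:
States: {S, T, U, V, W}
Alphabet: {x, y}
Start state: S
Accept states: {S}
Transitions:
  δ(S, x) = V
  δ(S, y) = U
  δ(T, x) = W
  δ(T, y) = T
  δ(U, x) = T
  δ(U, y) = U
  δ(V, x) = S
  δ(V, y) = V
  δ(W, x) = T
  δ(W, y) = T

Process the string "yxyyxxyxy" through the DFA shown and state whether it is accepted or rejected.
Processing string "yxyyxxyxy":
  S --y--> U
  U --x--> T
  T --y--> T
  T --y--> T
  T --x--> W
  W --x--> T
  T --y--> T
  T --x--> W
  W --y--> T
Final state: T
Accept states: {S}
No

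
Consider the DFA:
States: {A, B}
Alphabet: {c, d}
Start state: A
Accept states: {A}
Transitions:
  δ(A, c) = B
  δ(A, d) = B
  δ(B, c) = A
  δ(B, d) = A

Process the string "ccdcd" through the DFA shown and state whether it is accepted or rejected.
Processing string "ccdcd":
  A --c--> B
  B --c--> A
  A --d--> B
  B --c--> A
  A --d--> B
Final state: B
Accept states: {A}
No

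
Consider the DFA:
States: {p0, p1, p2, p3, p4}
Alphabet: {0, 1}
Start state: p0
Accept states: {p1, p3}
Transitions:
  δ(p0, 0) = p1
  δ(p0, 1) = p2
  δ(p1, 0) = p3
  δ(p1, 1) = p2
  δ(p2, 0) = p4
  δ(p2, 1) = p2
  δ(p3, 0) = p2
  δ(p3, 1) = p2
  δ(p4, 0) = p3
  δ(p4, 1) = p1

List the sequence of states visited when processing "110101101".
read '1': p0 → p2
  read '1': p2 → p2
  read '0': p2 → p4
  read '1': p4 → p1
  read '0': p1 → p3
  read '1': p3 → p2
  read '1': p2 → p2
  read '0': p2 → p4
  read '1': p4 → p1
p0 -> p2 -> p2 -> p4 -> p1 -> p3 -> p2 -> p2 -> p4 -> p1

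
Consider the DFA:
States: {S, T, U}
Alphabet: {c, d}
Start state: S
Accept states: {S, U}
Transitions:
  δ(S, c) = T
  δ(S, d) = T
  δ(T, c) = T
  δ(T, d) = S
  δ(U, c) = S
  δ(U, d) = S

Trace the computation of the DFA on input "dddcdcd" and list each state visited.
read 'd': S → T
  read 'd': T → S
  read 'd': S → T
  read 'c': T → T
  read 'd': T → S
  read 'c': S → T
  read 'd': T → S
S -> T -> S -> T -> T -> S -> T -> S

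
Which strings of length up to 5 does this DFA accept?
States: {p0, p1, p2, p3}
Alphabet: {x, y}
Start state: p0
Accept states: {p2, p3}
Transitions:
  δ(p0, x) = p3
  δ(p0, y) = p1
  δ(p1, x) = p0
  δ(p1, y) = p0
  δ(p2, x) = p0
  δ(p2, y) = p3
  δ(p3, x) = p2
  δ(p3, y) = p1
x, xx, xxy, yxx, yyx, xxxx, xxyx, xyxx, xyyx, yxxx, yyxx, xxxxx, xxyxy, xyxxx, xyyxx, yxxxy, yxyxx, yxyyx, yyxxy, yyyxx, yyyyx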